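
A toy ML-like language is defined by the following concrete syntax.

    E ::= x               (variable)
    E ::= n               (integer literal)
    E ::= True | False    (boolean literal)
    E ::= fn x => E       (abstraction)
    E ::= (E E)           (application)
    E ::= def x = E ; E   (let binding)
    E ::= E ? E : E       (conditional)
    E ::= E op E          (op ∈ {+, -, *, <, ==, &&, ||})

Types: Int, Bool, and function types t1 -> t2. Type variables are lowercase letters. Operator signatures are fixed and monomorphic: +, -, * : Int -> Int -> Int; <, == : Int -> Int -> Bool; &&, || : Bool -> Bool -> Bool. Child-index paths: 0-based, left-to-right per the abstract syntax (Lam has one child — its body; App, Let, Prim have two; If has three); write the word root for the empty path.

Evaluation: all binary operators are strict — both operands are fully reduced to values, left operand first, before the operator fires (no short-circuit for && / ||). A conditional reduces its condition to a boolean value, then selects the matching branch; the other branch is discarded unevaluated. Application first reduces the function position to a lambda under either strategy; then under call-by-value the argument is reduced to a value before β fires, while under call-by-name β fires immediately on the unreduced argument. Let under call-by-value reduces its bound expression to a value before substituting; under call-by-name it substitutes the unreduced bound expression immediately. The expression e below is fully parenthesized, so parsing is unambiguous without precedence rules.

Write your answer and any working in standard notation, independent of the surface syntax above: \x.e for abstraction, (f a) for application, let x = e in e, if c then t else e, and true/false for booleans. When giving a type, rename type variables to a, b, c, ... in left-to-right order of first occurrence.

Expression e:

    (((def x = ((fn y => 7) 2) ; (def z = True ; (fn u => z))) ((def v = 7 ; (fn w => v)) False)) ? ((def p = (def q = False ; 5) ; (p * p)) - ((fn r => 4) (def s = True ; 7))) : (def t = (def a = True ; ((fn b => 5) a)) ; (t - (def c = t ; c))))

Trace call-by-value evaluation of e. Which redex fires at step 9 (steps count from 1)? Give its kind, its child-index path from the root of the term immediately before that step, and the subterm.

Answer: let at 0 : (let p = 5 in (p * p))

Trace:
step 0: (if ((let x = ((\y.7) 2) in (let z = true in (\u.z))) ((let v = 7 in (\w.v)) false)) then ((let p = (let q = false in 5) in (p * p)) - ((\r.4) (let s = true in 7))) else (let t = (let a = true in ((\b.5) a)) in (t - (let c = t in c))))
step 1: [beta@0.0.0] (if ((let x = 7 in (let z = true in (\u.z))) ((let v = 7 in (\w.v)) false)) then ((let p = (let q = false in 5) in (p * p)) - ((\r.4) (let s = true in 7))) else (let t = (let a = true in ((\b.5) a)) in (t - (let c = t in c))))
step 2: [let@0.0] (if ((let z = true in (\u.z)) ((let v = 7 in (\w.v)) false)) then ((let p = (let q = false in 5) in (p * p)) - ((\r.4) (let s = true in 7))) else (let t = (let a = true in ((\b.5) a)) in (t - (let c = t in c))))
step 3: [let@0.0] (if ((\u.true) ((let v = 7 in (\w.v)) false)) then ((let p = (let q = false in 5) in (p * p)) - ((\r.4) (let s = true in 7))) else (let t = (let a = true in ((\b.5) a)) in (t - (let c = t in c))))
step 4: [let@0.1.0] (if ((\u.true) ((\w.7) false)) then ((let p = (let q = false in 5) in (p * p)) - ((\r.4) (let s = true in 7))) else (let t = (let a = true in ((\b.5) a)) in (t - (let c = t in c))))
step 5: [beta@0.1] (if ((\u.true) 7) then ((let p = (let q = false in 5) in (p * p)) - ((\r.4) (let s = true in 7))) else (let t = (let a = true in ((\b.5) a)) in (t - (let c = t in c))))
step 6: [beta@0] (if true then ((let p = (let q = false in 5) in (p * p)) - ((\r.4) (let s = true in 7))) else (let t = (let a = true in ((\b.5) a)) in (t - (let c = t in c))))
step 7: [if@root] ((let p = (let q = false in 5) in (p * p)) - ((\r.4) (let s = true in 7)))
step 8: [let@0.0] ((let p = 5 in (p * p)) - ((\r.4) (let s = true in 7)))
step 9: [let@0] ((5 * 5) - ((\r.4) (let s = true in 7)))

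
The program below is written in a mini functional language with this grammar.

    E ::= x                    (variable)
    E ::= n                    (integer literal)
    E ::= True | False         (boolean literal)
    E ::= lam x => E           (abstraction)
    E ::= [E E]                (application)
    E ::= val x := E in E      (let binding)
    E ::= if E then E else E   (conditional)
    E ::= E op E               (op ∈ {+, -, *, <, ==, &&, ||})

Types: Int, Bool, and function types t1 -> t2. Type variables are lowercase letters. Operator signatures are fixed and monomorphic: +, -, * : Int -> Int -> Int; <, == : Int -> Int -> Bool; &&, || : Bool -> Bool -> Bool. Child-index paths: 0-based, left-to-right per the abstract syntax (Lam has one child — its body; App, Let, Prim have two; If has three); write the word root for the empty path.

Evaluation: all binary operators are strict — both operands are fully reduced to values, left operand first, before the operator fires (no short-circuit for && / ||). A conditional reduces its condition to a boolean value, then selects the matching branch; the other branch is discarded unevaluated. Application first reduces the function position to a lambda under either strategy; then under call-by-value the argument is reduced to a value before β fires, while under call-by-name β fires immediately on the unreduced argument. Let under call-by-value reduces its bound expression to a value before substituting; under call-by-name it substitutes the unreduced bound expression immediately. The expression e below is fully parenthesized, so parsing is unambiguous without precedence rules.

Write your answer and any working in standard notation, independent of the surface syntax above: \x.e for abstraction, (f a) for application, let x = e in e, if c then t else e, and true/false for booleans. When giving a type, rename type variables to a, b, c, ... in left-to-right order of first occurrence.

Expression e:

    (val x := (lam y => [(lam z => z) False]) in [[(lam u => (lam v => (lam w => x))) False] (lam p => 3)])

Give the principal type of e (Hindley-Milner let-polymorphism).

Derivation:
z : b
\z._ : b -> b
  unify b -> b ~ Bool -> c
  unify b ~ Bool
  unify Bool ~ c
_ _ : Bool
\y._ : a -> Bool
let x : forall. a -> Bool
x : g -> Bool
\w._ : f -> g -> Bool
\v._ : e -> f -> g -> Bool
\u._ : d -> e -> f -> g -> Bool
  unify d -> e -> f -> g -> Bool ~ Bool -> h
  unify d ~ Bool
  unify e -> f -> g -> Bool ~ h
_ _ : e -> f -> g -> Bool
\p._ : i -> Int
  unify e -> f -> g -> Bool ~ (i -> Int) -> j
  unify e ~ i -> Int
  unify f -> g -> Bool ~ j
_ _ : f -> g -> Bool

Answer: a -> b -> Bool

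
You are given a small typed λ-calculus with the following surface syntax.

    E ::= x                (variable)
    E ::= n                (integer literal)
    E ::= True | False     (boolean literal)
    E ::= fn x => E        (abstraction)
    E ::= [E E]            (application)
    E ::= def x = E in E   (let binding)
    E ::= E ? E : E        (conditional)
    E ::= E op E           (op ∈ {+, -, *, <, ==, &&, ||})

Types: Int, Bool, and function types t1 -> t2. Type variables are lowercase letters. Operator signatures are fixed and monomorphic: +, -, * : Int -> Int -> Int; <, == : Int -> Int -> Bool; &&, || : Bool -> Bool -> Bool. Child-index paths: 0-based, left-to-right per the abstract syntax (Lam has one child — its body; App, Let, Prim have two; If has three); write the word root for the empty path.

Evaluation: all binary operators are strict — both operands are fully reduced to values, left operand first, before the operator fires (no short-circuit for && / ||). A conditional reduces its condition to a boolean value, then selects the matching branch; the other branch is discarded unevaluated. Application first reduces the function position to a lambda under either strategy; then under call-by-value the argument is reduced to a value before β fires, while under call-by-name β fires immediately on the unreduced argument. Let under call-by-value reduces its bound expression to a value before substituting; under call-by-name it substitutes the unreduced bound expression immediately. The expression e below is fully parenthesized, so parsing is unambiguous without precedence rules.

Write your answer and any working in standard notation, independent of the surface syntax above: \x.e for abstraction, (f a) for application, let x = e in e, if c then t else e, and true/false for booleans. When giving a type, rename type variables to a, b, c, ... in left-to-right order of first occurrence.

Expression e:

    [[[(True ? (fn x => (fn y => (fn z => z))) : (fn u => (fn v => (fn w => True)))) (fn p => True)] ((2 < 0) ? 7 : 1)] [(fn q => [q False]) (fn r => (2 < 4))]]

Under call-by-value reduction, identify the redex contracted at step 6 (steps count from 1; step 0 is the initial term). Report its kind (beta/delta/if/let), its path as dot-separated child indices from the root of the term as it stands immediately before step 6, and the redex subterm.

Working:
step 0: ((((if true then (\x.(\y.(\z.z))) else (\u.(\v.(\w.true)))) (\p.true)) (if (2 < 0) then 7 else 1)) ((\q.(q false)) (\r.(2 < 4))))
step 1: [if@0.0.0] ((((\x.(\y.(\z.z))) (\p.true)) (if (2 < 0) then 7 else 1)) ((\q.(q false)) (\r.(2 < 4))))
step 2: [beta@0.0] (((\y.(\z.z)) (if (2 < 0) then 7 else 1)) ((\q.(q false)) (\r.(2 < 4))))
step 3: [delta@0.1.0] (((\y.(\z.z)) (if false then 7 else 1)) ((\q.(q false)) (\r.(2 < 4))))
step 4: [if@0.1] (((\y.(\z.z)) 1) ((\q.(q false)) (\r.(2 < 4))))
step 5: [beta@0] ((\z.z) ((\q.(q false)) (\r.(2 < 4))))
step 6: [beta@1] ((\z.z) ((\r.(2 < 4)) false))

Answer: beta at 1 : ((\q.(q false)) (\r.(2 < 4)))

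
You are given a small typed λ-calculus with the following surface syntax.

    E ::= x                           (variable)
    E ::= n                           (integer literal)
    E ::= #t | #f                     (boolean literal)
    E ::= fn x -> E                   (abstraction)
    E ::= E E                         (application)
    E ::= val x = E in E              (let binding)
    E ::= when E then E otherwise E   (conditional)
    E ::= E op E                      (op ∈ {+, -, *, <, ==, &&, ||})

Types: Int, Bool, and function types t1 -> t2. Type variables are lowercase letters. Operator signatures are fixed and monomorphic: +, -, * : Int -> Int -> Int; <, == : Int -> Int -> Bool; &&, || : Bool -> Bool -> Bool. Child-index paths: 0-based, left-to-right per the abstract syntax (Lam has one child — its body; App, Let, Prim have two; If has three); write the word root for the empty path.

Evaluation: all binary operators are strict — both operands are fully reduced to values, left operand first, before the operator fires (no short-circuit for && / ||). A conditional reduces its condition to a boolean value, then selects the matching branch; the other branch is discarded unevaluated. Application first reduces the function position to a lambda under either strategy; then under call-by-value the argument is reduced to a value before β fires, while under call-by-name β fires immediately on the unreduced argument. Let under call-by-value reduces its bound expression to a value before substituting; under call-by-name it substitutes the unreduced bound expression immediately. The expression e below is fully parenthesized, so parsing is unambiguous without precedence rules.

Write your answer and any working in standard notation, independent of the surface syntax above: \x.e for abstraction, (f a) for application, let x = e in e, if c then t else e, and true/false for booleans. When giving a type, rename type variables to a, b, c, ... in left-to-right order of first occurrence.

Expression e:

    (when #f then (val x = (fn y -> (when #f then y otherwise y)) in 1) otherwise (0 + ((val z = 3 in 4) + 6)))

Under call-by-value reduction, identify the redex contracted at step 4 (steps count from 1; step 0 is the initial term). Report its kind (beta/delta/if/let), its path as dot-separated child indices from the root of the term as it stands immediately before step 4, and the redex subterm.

Answer: delta at root : (0 + 10)

Derivation:
step 0: (if false then (let x = (\y.(if false then y else y)) in 1) else (0 + ((let z = 3 in 4) + 6)))
step 1: [if@root] (0 + ((let z = 3 in 4) + 6))
step 2: [let@1.0] (0 + (4 + 6))
step 3: [delta@1] (0 + 10)
step 4: [delta@root] 10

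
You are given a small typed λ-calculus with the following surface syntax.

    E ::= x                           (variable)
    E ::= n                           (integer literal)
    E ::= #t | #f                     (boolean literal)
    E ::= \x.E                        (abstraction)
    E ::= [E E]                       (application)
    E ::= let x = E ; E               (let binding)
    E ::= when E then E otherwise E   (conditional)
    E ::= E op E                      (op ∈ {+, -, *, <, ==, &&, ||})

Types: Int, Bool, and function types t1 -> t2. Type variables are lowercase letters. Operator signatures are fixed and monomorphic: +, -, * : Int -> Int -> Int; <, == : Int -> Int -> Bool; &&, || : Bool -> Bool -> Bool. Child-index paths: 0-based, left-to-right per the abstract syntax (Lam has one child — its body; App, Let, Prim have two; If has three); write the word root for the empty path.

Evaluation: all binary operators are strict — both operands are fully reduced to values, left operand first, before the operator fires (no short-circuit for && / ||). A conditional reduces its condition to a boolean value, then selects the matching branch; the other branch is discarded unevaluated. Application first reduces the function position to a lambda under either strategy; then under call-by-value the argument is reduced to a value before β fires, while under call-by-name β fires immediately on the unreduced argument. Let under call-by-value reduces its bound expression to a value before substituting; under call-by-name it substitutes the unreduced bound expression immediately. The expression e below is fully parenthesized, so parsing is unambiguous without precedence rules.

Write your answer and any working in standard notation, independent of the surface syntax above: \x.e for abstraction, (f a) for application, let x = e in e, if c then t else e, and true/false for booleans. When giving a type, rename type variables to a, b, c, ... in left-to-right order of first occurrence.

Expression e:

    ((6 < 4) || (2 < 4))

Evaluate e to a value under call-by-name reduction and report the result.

Working:
step 0: ((6 < 4) || (2 < 4))
step 1: [delta@0] (false || (2 < 4))
step 2: [delta@1] (false || true)
step 3: [delta@root] true

Answer: true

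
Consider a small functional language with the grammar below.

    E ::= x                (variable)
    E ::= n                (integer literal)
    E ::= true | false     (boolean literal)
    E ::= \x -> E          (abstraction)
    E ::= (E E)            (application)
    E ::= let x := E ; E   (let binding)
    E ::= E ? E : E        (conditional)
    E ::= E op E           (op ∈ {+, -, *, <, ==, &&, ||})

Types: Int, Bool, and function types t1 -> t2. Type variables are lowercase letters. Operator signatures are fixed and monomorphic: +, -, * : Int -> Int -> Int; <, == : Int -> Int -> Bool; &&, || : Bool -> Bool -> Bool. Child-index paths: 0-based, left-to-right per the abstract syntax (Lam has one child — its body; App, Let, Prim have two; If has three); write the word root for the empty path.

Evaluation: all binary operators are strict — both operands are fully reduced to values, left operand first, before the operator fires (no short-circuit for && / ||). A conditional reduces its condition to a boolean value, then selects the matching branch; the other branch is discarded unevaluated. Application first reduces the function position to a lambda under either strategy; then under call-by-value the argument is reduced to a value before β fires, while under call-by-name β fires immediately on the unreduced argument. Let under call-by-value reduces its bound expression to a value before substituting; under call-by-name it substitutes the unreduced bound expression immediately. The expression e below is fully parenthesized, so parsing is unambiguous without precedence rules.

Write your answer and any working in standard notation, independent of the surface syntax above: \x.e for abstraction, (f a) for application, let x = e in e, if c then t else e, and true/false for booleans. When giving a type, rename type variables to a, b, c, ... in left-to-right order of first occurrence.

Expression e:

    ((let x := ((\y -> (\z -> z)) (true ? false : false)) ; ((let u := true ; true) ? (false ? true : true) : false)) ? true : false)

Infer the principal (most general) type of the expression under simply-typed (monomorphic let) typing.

Trace:
z : b
\z._ : b -> b
\y._ : a -> b -> b
  unify Bool ~ Bool
  unify Bool ~ Bool
  unify a -> b -> b ~ Bool -> c
  unify a ~ Bool
  unify b -> b ~ c
_ _ : b -> b
let x : b -> b
let u : Bool
  unify Bool ~ Bool
  unify Bool ~ Bool
  unify Bool ~ Bool
  unify Bool ~ Bool
  unify Bool ~ Bool
  unify Bool ~ Bool

Answer: Bool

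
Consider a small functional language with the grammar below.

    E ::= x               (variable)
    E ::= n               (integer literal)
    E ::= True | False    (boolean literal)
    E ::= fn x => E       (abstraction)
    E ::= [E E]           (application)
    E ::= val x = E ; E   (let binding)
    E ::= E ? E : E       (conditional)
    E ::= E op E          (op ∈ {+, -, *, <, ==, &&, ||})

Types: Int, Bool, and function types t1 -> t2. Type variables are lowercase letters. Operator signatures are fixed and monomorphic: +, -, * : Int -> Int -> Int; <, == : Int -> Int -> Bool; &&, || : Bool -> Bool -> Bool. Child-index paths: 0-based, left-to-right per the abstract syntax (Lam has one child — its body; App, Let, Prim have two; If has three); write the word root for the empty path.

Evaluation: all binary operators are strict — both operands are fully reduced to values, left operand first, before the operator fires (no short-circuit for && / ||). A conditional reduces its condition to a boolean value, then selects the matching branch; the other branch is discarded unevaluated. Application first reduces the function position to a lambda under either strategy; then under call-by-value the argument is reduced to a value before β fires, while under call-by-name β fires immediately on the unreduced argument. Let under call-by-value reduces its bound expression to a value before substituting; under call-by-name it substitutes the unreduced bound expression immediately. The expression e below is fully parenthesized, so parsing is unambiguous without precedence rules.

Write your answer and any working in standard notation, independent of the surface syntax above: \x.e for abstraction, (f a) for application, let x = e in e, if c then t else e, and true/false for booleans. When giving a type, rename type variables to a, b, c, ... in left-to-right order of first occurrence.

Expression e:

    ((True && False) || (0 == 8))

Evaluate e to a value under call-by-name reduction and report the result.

Derivation:
step 0: ((true && false) || (0 == 8))
step 1: [delta@0] (false || (0 == 8))
step 2: [delta@1] (false || false)
step 3: [delta@root] false

Answer: false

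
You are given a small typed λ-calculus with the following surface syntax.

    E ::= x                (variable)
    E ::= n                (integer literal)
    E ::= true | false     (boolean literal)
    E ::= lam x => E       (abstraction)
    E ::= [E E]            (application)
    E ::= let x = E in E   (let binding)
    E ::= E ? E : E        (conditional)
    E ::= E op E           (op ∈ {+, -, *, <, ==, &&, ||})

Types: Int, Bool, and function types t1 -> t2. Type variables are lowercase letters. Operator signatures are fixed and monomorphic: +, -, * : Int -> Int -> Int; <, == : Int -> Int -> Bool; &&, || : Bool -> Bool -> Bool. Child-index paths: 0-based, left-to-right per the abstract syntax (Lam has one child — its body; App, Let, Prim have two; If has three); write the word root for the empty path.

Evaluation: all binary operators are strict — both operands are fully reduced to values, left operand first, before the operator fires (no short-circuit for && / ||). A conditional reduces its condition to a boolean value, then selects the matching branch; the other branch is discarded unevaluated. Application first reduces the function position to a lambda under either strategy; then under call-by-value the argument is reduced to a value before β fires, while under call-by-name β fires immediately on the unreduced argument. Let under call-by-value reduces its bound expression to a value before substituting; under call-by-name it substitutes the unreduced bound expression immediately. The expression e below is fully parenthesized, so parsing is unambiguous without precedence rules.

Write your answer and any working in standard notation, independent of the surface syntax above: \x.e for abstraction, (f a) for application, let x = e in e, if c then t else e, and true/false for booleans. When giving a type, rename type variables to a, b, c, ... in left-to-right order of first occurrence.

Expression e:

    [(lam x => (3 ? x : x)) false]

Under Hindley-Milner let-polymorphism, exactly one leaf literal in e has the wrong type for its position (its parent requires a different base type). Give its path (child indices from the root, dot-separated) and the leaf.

Derivation:
  unify Int ~ Bool
  FAIL: mismatch Int ~ Bool

Answer: 0.0.0 : 3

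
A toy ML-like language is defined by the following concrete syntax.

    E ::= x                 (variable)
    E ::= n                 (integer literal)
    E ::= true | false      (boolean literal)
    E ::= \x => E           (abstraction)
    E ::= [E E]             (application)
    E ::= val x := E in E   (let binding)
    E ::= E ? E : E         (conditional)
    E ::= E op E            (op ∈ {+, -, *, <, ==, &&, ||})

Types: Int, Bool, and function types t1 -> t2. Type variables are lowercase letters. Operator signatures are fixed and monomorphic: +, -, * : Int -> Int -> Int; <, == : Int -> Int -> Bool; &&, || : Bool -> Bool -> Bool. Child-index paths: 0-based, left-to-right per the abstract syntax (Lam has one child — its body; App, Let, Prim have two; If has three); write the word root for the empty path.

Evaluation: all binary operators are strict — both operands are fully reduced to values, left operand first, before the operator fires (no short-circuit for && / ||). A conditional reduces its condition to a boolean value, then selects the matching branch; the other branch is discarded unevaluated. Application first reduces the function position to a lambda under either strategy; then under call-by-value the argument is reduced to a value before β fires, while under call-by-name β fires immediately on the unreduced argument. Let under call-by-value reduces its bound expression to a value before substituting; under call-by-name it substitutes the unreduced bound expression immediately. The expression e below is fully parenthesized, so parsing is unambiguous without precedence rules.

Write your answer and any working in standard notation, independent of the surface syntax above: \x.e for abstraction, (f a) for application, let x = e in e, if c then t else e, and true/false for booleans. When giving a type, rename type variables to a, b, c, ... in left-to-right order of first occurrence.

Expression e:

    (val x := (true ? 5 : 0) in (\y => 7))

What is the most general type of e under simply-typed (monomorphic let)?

Answer: a -> Int

Derivation:
  unify Bool ~ Bool
  unify Int ~ Int
let x : Int
\y._ : a -> Int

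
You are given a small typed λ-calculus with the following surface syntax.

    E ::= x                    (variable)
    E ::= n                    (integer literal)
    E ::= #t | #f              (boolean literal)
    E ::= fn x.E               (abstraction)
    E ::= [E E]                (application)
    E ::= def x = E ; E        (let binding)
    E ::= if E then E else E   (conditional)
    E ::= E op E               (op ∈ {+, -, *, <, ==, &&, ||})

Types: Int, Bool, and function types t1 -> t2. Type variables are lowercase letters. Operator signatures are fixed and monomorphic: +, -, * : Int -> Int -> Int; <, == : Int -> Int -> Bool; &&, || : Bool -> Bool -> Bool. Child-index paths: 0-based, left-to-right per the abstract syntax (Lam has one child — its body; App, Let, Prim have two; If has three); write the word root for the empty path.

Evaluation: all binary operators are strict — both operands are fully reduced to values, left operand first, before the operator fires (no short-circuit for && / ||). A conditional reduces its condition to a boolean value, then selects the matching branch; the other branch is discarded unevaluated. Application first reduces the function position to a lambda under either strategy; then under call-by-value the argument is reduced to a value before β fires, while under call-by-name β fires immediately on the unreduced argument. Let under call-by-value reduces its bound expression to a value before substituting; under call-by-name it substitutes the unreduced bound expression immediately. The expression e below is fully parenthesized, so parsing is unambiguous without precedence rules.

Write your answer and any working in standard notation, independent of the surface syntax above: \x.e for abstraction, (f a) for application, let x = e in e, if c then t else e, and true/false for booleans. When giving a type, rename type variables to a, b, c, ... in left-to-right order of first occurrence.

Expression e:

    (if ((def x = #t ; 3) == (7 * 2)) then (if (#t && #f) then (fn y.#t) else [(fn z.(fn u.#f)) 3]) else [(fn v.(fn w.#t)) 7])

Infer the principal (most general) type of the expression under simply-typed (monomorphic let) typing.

Answer: a -> Bool

Trace:
let x : Bool
  unify Int ~ Int
  unify Int ~ Int
  unify Int ~ Int
  unify Int ~ Int
  unify Bool ~ Bool
  unify Bool ~ Bool
  unify Bool ~ Bool
  unify Bool ~ Bool
\y._ : a -> Bool
\u._ : c -> Bool
\z._ : b -> c -> Bool
  unify b -> c -> Bool ~ Int -> d
  unify b ~ Int
  unify c -> Bool ~ d
_ _ : c -> Bool
  unify a -> Bool ~ c -> Bool
  unify a ~ c
  unify Bool ~ Bool
\w._ : f -> Bool
\v._ : e -> f -> Bool
  unify e -> f -> Bool ~ Int -> g
  unify e ~ Int
  unify f -> Bool ~ g
_ _ : f -> Bool
  unify c -> Bool ~ f -> Bool
  unify c ~ f
  unify Bool ~ Bool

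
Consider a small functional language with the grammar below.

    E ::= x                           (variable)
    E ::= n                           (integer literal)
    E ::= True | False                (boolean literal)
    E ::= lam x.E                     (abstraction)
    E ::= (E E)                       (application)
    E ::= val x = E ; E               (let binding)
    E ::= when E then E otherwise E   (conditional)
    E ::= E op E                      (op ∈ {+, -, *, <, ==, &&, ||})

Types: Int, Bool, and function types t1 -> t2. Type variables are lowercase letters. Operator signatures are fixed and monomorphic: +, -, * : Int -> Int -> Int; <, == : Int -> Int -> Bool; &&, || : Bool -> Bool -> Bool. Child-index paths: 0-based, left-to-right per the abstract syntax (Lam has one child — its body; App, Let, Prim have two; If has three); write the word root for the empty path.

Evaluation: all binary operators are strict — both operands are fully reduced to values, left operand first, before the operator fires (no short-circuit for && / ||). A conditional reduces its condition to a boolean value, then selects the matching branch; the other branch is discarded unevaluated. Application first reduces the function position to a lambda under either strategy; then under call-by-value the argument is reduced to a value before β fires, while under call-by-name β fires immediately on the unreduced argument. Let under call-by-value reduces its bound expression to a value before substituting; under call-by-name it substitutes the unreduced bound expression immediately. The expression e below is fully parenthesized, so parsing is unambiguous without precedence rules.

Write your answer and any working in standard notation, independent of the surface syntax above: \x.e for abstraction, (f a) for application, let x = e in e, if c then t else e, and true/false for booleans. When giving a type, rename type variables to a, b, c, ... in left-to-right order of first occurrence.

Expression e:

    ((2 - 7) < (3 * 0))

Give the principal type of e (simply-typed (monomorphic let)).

Answer: Bool

Trace:
  unify Int ~ Int
  unify Int ~ Int
  unify Int ~ Int
  unify Int ~ Int
  unify Int ~ Int
  unify Int ~ Int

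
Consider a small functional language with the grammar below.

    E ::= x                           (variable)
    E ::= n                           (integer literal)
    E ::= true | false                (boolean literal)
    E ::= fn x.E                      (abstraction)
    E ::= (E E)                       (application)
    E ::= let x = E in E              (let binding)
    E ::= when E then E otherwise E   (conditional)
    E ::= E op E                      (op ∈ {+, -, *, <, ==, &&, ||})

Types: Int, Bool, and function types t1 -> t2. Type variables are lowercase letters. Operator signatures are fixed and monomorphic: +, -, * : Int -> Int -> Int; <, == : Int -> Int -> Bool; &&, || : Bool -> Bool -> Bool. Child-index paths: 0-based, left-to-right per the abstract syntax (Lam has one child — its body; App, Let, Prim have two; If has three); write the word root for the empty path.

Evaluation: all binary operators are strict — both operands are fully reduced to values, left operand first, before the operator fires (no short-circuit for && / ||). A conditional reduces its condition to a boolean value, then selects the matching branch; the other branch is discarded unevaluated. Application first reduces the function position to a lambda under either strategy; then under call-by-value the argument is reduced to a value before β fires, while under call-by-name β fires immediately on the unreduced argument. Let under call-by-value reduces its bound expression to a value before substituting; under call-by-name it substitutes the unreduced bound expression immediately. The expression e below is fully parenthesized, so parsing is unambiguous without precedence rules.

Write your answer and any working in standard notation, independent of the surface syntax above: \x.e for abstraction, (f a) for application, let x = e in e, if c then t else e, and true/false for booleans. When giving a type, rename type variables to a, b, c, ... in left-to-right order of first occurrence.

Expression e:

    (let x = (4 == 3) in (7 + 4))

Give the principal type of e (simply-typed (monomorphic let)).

Answer: Int

Derivation:
  unify Int ~ Int
  unify Int ~ Int
let x : Bool
  unify Int ~ Int
  unify Int ~ Int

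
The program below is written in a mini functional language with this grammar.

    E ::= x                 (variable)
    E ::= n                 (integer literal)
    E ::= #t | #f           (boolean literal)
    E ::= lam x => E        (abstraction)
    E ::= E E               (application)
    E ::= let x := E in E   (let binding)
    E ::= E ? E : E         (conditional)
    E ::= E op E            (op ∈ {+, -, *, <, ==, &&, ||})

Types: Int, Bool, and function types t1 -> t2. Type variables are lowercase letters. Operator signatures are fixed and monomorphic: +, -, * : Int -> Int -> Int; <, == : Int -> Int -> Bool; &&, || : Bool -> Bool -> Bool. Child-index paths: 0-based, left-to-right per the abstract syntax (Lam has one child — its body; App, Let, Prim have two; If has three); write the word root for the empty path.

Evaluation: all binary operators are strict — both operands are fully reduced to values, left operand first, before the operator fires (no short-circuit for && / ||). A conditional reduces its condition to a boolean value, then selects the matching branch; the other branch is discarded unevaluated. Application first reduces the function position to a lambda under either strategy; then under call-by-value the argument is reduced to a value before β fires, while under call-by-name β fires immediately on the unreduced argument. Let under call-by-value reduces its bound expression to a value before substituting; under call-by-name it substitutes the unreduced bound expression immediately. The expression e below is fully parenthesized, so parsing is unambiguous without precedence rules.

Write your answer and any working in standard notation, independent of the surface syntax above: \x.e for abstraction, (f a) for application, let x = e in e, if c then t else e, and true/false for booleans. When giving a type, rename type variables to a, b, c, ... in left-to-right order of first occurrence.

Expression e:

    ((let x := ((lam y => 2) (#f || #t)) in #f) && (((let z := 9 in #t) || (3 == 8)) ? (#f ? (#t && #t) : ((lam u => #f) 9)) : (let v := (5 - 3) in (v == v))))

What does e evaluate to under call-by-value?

Working:
step 0: ((let x = ((\y.2) (false || true)) in false) && (if ((let z = 9 in true) || (3 == 8)) then (if false then (true && true) else ((\u.false) 9)) else (let v = (5 - 3) in (v == v))))
step 1: [delta@0.0.1] ((let x = ((\y.2) true) in false) && (if ((let z = 9 in true) || (3 == 8)) then (if false then (true && true) else ((\u.false) 9)) else (let v = (5 - 3) in (v == v))))
step 2: [beta@0.0] ((let x = 2 in false) && (if ((let z = 9 in true) || (3 == 8)) then (if false then (true && true) else ((\u.false) 9)) else (let v = (5 - 3) in (v == v))))
step 3: [let@0] (false && (if ((let z = 9 in true) || (3 == 8)) then (if false then (true && true) else ((\u.false) 9)) else (let v = (5 - 3) in (v == v))))
step 4: [let@1.0.0] (false && (if (true || (3 == 8)) then (if false then (true && true) else ((\u.false) 9)) else (let v = (5 - 3) in (v == v))))
step 5: [delta@1.0.1] (false && (if (true || false) then (if false then (true && true) else ((\u.false) 9)) else (let v = (5 - 3) in (v == v))))
step 6: [delta@1.0] (false && (if true then (if false then (true && true) else ((\u.false) 9)) else (let v = (5 - 3) in (v == v))))
step 7: [if@1] (false && (if false then (true && true) else ((\u.false) 9)))
step 8: [if@1] (false && ((\u.false) 9))
step 9: [beta@1] (false && false)
step 10: [delta@root] false

Answer: false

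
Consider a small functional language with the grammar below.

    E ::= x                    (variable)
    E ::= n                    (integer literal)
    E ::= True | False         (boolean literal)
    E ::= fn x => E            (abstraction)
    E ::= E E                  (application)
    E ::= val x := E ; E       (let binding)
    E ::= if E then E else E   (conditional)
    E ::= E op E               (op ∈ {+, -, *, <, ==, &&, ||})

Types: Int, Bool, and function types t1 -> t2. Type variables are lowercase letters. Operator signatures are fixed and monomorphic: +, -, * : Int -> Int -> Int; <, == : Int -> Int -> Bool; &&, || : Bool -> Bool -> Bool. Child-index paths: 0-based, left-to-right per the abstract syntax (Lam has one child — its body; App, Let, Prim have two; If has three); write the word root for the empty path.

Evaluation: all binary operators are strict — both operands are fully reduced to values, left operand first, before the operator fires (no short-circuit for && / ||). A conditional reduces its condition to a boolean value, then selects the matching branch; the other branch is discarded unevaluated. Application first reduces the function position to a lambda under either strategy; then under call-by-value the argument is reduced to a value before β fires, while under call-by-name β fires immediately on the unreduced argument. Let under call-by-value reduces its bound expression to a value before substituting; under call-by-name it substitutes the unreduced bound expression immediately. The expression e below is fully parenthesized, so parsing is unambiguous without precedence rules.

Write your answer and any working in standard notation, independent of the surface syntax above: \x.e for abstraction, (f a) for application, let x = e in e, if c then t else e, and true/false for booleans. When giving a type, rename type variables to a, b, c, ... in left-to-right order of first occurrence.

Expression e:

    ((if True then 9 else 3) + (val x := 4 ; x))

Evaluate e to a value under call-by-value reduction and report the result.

Answer: 13

Derivation:
step 0: ((if true then 9 else 3) + (let x = 4 in x))
step 1: [if@0] (9 + (let x = 4 in x))
step 2: [let@1] (9 + 4)
step 3: [delta@root] 13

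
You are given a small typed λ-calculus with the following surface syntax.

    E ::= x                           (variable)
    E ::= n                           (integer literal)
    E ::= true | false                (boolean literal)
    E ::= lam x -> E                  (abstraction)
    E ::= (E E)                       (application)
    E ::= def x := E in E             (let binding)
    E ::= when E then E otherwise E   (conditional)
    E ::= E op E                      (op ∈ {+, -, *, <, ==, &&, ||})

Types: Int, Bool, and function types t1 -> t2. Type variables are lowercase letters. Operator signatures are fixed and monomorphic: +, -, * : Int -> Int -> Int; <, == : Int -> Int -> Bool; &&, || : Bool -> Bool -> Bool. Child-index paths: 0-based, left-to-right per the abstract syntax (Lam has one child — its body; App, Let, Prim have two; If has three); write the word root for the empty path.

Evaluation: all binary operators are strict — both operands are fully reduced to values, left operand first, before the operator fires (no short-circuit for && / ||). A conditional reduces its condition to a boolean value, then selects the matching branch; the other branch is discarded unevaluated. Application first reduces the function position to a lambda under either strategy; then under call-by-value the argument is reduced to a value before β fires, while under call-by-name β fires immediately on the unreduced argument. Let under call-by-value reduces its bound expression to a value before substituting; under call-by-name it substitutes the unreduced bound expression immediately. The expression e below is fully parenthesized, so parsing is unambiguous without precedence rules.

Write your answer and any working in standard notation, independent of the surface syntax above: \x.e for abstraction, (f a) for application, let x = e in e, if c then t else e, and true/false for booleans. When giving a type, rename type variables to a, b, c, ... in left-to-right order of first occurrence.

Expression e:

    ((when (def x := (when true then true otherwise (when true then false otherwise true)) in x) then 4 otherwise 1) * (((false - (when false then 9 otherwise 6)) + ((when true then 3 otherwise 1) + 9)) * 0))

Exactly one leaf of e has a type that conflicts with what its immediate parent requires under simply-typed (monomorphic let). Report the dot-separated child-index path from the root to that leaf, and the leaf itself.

Trace:
  unify Bool ~ Bool
  unify Bool ~ Bool
  unify Bool ~ Bool
  unify Bool ~ Bool
let x : Bool
x : Bool
  unify Bool ~ Bool
  unify Int ~ Int
  unify Int ~ Int
  unify Bool ~ Int
  FAIL: mismatch Bool ~ Int

Answer: 1.0.0.0 : false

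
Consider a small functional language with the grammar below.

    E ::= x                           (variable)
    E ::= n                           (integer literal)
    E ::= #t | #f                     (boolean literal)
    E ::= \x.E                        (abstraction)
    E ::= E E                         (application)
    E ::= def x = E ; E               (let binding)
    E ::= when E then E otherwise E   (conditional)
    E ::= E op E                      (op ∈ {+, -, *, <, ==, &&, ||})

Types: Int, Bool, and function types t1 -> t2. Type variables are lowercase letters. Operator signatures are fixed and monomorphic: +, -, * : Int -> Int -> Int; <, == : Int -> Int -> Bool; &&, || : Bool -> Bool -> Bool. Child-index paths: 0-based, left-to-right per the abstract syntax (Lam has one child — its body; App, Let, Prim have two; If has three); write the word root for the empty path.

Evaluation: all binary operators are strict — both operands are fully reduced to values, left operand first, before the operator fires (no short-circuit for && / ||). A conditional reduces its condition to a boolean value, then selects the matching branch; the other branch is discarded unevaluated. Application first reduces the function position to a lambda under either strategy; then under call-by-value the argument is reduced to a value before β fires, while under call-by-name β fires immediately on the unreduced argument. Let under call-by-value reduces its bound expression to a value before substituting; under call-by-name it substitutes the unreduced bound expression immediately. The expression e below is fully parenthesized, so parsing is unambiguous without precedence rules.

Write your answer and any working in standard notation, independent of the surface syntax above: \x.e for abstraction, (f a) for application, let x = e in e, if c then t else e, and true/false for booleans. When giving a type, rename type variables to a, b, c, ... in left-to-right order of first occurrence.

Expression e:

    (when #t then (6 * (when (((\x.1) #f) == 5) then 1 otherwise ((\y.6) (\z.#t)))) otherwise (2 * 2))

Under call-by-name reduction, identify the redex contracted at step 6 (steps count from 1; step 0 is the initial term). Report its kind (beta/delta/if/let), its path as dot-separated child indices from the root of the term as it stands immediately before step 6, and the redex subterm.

Working:
step 0: (if true then (6 * (if (((\x.1) false) == 5) then 1 else ((\y.6) (\z.true)))) else (2 * 2))
step 1: [if@root] (6 * (if (((\x.1) false) == 5) then 1 else ((\y.6) (\z.true))))
step 2: [beta@1.0.0] (6 * (if (1 == 5) then 1 else ((\y.6) (\z.true))))
step 3: [delta@1.0] (6 * (if false then 1 else ((\y.6) (\z.true))))
step 4: [if@1] (6 * ((\y.6) (\z.true)))
step 5: [beta@1] (6 * 6)
step 6: [delta@root] 36

Answer: delta at root : (6 * 6)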